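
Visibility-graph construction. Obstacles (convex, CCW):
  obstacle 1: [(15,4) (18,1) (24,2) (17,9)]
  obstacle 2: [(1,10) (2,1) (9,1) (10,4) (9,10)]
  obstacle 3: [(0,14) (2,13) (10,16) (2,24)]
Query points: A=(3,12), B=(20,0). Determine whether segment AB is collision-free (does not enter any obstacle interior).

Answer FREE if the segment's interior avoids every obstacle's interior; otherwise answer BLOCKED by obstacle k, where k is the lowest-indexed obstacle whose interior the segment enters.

Obstacle 1 [(15,4) (18,1) (24,2) (17,9)]:
  edge (15,4)–(18,1): crosses AB
  edge (18,1)–(24,2): crosses AB
  edge (24,2)–(17,9): clear
  edge (17,9)–(15,4): clear
  → BLOCKED
Obstacle 2 [(1,10) (2,1) (9,1) (10,4) (9,10)]:
  edge (1,10)–(2,1): clear
  edge (2,1)–(9,1): clear
  edge (9,1)–(10,4): clear
  edge (10,4)–(9,10): crosses AB
  edge (9,10)–(1,10): crosses AB
  → BLOCKED
Obstacle 3 [(0,14) (2,13) (10,16) (2,24)]:
  edge (0,14)–(2,13): clear
  edge (2,13)–(10,16): clear
  edge (10,16)–(2,24): clear
  edge (2,24)–(0,14): clear
  midpoint (23/2,6) outside
  → clear

BLOCKED by obstacle 1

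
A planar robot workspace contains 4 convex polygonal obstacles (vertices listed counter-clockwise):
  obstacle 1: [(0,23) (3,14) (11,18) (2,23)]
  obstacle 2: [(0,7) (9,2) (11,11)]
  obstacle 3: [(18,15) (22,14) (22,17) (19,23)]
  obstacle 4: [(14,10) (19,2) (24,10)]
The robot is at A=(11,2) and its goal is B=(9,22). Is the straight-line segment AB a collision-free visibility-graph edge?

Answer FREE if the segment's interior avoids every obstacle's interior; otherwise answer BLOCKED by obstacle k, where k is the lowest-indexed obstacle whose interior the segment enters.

Obstacle 1 [(0,23) (3,14) (11,18) (2,23)]:
  edge (0,23)–(3,14): clear
  edge (3,14)–(11,18): crosses AB
  edge (11,18)–(2,23): crosses AB
  edge (2,23)–(0,23): clear
  → BLOCKED
Obstacle 2 [(0,7) (9,2) (11,11)]:
  edge (0,7)–(9,2): clear
  edge (9,2)–(11,11): crosses AB
  edge (11,11)–(0,7): crosses AB
  → BLOCKED
Obstacle 3 [(18,15) (22,14) (22,17) (19,23)]:
  edge (18,15)–(22,14): clear
  edge (22,14)–(22,17): clear
  edge (22,17)–(19,23): clear
  edge (19,23)–(18,15): clear
  midpoint (10,12) outside
  → clear
Obstacle 4 [(14,10) (19,2) (24,10)]:
  edge (14,10)–(19,2): clear
  edge (19,2)–(24,10): clear
  edge (24,10)–(14,10): clear
  midpoint (10,12) outside
  → clear

BLOCKED by obstacle 1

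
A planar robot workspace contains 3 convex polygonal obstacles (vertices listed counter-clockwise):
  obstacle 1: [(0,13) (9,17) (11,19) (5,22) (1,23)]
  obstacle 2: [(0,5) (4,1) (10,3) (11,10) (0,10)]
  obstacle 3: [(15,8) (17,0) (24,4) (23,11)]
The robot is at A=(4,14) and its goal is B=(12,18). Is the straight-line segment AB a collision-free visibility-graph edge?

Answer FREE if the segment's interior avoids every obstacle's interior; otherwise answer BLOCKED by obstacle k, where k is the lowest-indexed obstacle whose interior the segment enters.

Obstacle 1 [(0,13) (9,17) (11,19) (5,22) (1,23)]:
  edge (0,13)–(9,17): clear
  edge (9,17)–(11,19): clear
  edge (11,19)–(5,22): clear
  edge (5,22)–(1,23): clear
  edge (1,23)–(0,13): clear
  midpoint (8,16) outside
  → clear
Obstacle 2 [(0,5) (4,1) (10,3) (11,10) (0,10)]:
  edge (0,5)–(4,1): clear
  edge (4,1)–(10,3): clear
  edge (10,3)–(11,10): clear
  edge (11,10)–(0,10): clear
  edge (0,10)–(0,5): clear
  midpoint (8,16) outside
  → clear
Obstacle 3 [(15,8) (17,0) (24,4) (23,11)]:
  edge (15,8)–(17,0): clear
  edge (17,0)–(24,4): clear
  edge (24,4)–(23,11): clear
  edge (23,11)–(15,8): clear
  midpoint (8,16) outside
  → clear

FREE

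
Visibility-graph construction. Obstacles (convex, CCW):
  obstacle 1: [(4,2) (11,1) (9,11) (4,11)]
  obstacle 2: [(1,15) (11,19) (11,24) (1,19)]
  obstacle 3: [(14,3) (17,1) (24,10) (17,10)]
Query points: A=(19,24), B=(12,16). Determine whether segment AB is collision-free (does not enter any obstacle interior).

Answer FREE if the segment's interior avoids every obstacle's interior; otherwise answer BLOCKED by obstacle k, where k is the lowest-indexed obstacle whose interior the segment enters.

Obstacle 1 [(4,2) (11,1) (9,11) (4,11)]:
  edge (4,2)–(11,1): clear
  edge (11,1)–(9,11): clear
  edge (9,11)–(4,11): clear
  edge (4,11)–(4,2): clear
  midpoint (31/2,20) outside
  → clear
Obstacle 2 [(1,15) (11,19) (11,24) (1,19)]:
  edge (1,15)–(11,19): clear
  edge (11,19)–(11,24): clear
  edge (11,24)–(1,19): clear
  edge (1,19)–(1,15): clear
  midpoint (31/2,20) outside
  → clear
Obstacle 3 [(14,3) (17,1) (24,10) (17,10)]:
  edge (14,3)–(17,1): clear
  edge (17,1)–(24,10): clear
  edge (24,10)–(17,10): clear
  edge (17,10)–(14,3): clear
  midpoint (31/2,20) outside
  → clear

FREE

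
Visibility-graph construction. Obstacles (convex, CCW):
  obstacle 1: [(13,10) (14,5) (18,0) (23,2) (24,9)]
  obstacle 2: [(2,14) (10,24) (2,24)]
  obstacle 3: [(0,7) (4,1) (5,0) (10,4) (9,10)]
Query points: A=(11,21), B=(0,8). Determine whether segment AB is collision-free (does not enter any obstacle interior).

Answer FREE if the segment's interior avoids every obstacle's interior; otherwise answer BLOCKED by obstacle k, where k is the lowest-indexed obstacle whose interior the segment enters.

Obstacle 1 [(13,10) (14,5) (18,0) (23,2) (24,9)]:
  edge (13,10)–(14,5): clear
  edge (14,5)–(18,0): clear
  edge (18,0)–(23,2): clear
  edge (23,2)–(24,9): clear
  edge (24,9)–(13,10): clear
  midpoint (11/2,29/2) outside
  → clear
Obstacle 2 [(2,14) (10,24) (2,24)]:
  edge (2,14)–(10,24): clear
  edge (10,24)–(2,24): clear
  edge (2,24)–(2,14): clear
  midpoint (11/2,29/2) outside
  → clear
Obstacle 3 [(0,7) (4,1) (5,0) (10,4) (9,10)]:
  edge (0,7)–(4,1): clear
  edge (4,1)–(5,0): clear
  edge (5,0)–(10,4): clear
  edge (10,4)–(9,10): clear
  edge (9,10)–(0,7): clear
  midpoint (11/2,29/2) outside
  → clear

FREE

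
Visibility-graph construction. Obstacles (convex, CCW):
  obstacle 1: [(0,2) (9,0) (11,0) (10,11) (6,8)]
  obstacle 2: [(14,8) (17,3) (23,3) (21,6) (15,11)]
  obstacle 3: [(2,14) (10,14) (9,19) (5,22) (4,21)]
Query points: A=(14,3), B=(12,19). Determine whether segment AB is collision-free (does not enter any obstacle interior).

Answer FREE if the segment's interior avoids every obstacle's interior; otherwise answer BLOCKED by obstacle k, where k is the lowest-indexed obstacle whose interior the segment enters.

Obstacle 1 [(0,2) (9,0) (11,0) (10,11) (6,8)]:
  edge (0,2)–(9,0): clear
  edge (9,0)–(11,0): clear
  edge (11,0)–(10,11): clear
  edge (10,11)–(6,8): clear
  edge (6,8)–(0,2): clear
  midpoint (13,11) outside
  → clear
Obstacle 2 [(14,8) (17,3) (23,3) (21,6) (15,11)]:
  edge (14,8)–(17,3): clear
  edge (17,3)–(23,3): clear
  edge (23,3)–(21,6): clear
  edge (21,6)–(15,11): clear
  edge (15,11)–(14,8): clear
  midpoint (13,11) outside
  → clear
Obstacle 3 [(2,14) (10,14) (9,19) (5,22) (4,21)]:
  edge (2,14)–(10,14): clear
  edge (10,14)–(9,19): clear
  edge (9,19)–(5,22): clear
  edge (5,22)–(4,21): clear
  edge (4,21)–(2,14): clear
  midpoint (13,11) outside
  → clear

FREE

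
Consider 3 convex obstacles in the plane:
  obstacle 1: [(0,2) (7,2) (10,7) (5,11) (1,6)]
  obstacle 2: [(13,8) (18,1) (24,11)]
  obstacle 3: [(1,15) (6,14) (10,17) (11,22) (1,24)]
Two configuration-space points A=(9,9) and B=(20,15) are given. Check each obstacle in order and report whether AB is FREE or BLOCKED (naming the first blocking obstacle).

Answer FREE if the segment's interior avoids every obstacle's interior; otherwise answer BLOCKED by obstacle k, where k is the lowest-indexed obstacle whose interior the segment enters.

FREE

Obstacle 1 [(0,2) (7,2) (10,7) (5,11) (1,6)]:
  edge (0,2)–(7,2): clear
  edge (7,2)–(10,7): clear
  edge (10,7)–(5,11): clear
  edge (5,11)–(1,6): clear
  edge (1,6)–(0,2): clear
  midpoint (29/2,12) outside
  → clear
Obstacle 2 [(13,8) (18,1) (24,11)]:
  edge (13,8)–(18,1): clear
  edge (18,1)–(24,11): clear
  edge (24,11)–(13,8): clear
  midpoint (29/2,12) outside
  → clear
Obstacle 3 [(1,15) (6,14) (10,17) (11,22) (1,24)]:
  edge (1,15)–(6,14): clear
  edge (6,14)–(10,17): clear
  edge (10,17)–(11,22): clear
  edge (11,22)–(1,24): clear
  edge (1,24)–(1,15): clear
  midpoint (29/2,12) outside
  → clear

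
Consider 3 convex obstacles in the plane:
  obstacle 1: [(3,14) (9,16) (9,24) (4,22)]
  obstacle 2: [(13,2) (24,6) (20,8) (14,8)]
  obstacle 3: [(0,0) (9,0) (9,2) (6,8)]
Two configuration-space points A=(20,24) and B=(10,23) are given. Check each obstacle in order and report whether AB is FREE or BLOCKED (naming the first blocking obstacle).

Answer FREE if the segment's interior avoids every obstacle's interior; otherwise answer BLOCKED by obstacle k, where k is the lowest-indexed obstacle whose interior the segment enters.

FREE

Obstacle 1 [(3,14) (9,16) (9,24) (4,22)]:
  edge (3,14)–(9,16): clear
  edge (9,16)–(9,24): clear
  edge (9,24)–(4,22): clear
  edge (4,22)–(3,14): clear
  midpoint (15,47/2) outside
  → clear
Obstacle 2 [(13,2) (24,6) (20,8) (14,8)]:
  edge (13,2)–(24,6): clear
  edge (24,6)–(20,8): clear
  edge (20,8)–(14,8): clear
  edge (14,8)–(13,2): clear
  midpoint (15,47/2) outside
  → clear
Obstacle 3 [(0,0) (9,0) (9,2) (6,8)]:
  edge (0,0)–(9,0): clear
  edge (9,0)–(9,2): clear
  edge (9,2)–(6,8): clear
  edge (6,8)–(0,0): clear
  midpoint (15,47/2) outside
  → clear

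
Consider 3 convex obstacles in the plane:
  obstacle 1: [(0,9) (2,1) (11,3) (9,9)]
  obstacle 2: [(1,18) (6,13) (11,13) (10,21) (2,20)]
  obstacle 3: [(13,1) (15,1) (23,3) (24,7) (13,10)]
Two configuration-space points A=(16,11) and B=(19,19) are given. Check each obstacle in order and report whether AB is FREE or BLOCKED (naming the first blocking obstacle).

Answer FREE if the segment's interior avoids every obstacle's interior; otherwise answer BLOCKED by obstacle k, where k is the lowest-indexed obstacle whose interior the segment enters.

FREE

Obstacle 1 [(0,9) (2,1) (11,3) (9,9)]:
  edge (0,9)–(2,1): clear
  edge (2,1)–(11,3): clear
  edge (11,3)–(9,9): clear
  edge (9,9)–(0,9): clear
  midpoint (35/2,15) outside
  → clear
Obstacle 2 [(1,18) (6,13) (11,13) (10,21) (2,20)]:
  edge (1,18)–(6,13): clear
  edge (6,13)–(11,13): clear
  edge (11,13)–(10,21): clear
  edge (10,21)–(2,20): clear
  edge (2,20)–(1,18): clear
  midpoint (35/2,15) outside
  → clear
Obstacle 3 [(13,1) (15,1) (23,3) (24,7) (13,10)]:
  edge (13,1)–(15,1): clear
  edge (15,1)–(23,3): clear
  edge (23,3)–(24,7): clear
  edge (24,7)–(13,10): clear
  edge (13,10)–(13,1): clear
  midpoint (35/2,15) outside
  → clear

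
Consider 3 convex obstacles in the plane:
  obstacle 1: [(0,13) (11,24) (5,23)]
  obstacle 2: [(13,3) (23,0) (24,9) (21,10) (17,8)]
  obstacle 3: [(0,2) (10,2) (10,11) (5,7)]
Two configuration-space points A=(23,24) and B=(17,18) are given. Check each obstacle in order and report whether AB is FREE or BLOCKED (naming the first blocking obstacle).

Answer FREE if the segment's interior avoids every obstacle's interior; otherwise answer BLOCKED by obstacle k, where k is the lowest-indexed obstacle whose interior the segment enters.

FREE

Obstacle 1 [(0,13) (11,24) (5,23)]:
  edge (0,13)–(11,24): clear
  edge (11,24)–(5,23): clear
  edge (5,23)–(0,13): clear
  midpoint (20,21) outside
  → clear
Obstacle 2 [(13,3) (23,0) (24,9) (21,10) (17,8)]:
  edge (13,3)–(23,0): clear
  edge (23,0)–(24,9): clear
  edge (24,9)–(21,10): clear
  edge (21,10)–(17,8): clear
  edge (17,8)–(13,3): clear
  midpoint (20,21) outside
  → clear
Obstacle 3 [(0,2) (10,2) (10,11) (5,7)]:
  edge (0,2)–(10,2): clear
  edge (10,2)–(10,11): clear
  edge (10,11)–(5,7): clear
  edge (5,7)–(0,2): clear
  midpoint (20,21) outside
  → clear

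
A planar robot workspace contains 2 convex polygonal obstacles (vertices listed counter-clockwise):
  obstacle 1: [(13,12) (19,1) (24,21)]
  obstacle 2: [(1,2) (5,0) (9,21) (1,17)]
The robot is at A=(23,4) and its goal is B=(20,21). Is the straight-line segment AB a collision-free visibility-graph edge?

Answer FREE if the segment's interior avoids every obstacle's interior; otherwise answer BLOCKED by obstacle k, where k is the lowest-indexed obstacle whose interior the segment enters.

Obstacle 1 [(13,12) (19,1) (24,21)]:
  edge (13,12)–(19,1): clear
  edge (19,1)–(24,21): crosses AB
  edge (24,21)–(13,12): crosses AB
  → BLOCKED
Obstacle 2 [(1,2) (5,0) (9,21) (1,17)]:
  edge (1,2)–(5,0): clear
  edge (5,0)–(9,21): clear
  edge (9,21)–(1,17): clear
  edge (1,17)–(1,2): clear
  midpoint (43/2,25/2) outside
  → clear

BLOCKED by obstacle 1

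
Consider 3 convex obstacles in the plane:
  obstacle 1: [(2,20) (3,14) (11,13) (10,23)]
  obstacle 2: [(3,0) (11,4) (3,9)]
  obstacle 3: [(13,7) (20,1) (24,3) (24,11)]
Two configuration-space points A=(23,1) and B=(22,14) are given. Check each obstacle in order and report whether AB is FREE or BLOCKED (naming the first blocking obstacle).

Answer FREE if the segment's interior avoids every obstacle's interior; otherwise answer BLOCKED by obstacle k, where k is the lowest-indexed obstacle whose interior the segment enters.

Obstacle 1 [(2,20) (3,14) (11,13) (10,23)]:
  edge (2,20)–(3,14): clear
  edge (3,14)–(11,13): clear
  edge (11,13)–(10,23): clear
  edge (10,23)–(2,20): clear
  midpoint (45/2,15/2) outside
  → clear
Obstacle 2 [(3,0) (11,4) (3,9)]:
  edge (3,0)–(11,4): clear
  edge (11,4)–(3,9): clear
  edge (3,9)–(3,0): clear
  midpoint (45/2,15/2) outside
  → clear
Obstacle 3 [(13,7) (20,1) (24,3) (24,11)]:
  edge (13,7)–(20,1): clear
  edge (20,1)–(24,3): crosses AB
  edge (24,3)–(24,11): clear
  edge (24,11)–(13,7): crosses AB
  → BLOCKED

BLOCKED by obstacle 3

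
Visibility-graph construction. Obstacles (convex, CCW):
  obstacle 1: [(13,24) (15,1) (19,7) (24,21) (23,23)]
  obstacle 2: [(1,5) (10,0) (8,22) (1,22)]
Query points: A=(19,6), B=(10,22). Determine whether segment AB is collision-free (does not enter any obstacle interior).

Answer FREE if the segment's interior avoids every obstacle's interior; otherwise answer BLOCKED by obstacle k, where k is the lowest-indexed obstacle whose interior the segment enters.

Obstacle 1 [(13,24) (15,1) (19,7) (24,21) (23,23)]:
  edge (13,24)–(15,1): crosses AB
  edge (15,1)–(19,7): crosses AB
  edge (19,7)–(24,21): clear
  edge (24,21)–(23,23): clear
  edge (23,23)–(13,24): clear
  → BLOCKED
Obstacle 2 [(1,5) (10,0) (8,22) (1,22)]:
  edge (1,5)–(10,0): clear
  edge (10,0)–(8,22): clear
  edge (8,22)–(1,22): clear
  edge (1,22)–(1,5): clear
  midpoint (29/2,14) outside
  → clear

BLOCKED by obstacle 1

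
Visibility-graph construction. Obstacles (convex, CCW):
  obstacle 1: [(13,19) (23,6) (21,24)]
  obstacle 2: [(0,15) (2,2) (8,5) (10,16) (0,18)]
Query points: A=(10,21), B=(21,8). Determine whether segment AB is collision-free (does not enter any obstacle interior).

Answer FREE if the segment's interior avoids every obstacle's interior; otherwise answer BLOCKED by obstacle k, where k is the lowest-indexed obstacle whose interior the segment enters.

FREE

Obstacle 1 [(13,19) (23,6) (21,24)]:
  edge (13,19)–(23,6): clear
  edge (23,6)–(21,24): clear
  edge (21,24)–(13,19): clear
  midpoint (31/2,29/2) outside
  → clear
Obstacle 2 [(0,15) (2,2) (8,5) (10,16) (0,18)]:
  edge (0,15)–(2,2): clear
  edge (2,2)–(8,5): clear
  edge (8,5)–(10,16): clear
  edge (10,16)–(0,18): clear
  edge (0,18)–(0,15): clear
  midpoint (31/2,29/2) outside
  → clear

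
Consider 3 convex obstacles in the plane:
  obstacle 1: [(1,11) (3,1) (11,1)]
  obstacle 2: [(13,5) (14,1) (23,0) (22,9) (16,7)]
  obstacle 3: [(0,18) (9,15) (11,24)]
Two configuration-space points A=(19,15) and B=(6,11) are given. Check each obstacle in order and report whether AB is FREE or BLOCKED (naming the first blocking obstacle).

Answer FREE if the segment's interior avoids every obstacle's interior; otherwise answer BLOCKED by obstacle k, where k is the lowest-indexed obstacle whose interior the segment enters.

FREE

Obstacle 1 [(1,11) (3,1) (11,1)]:
  edge (1,11)–(3,1): clear
  edge (3,1)–(11,1): clear
  edge (11,1)–(1,11): clear
  midpoint (25/2,13) outside
  → clear
Obstacle 2 [(13,5) (14,1) (23,0) (22,9) (16,7)]:
  edge (13,5)–(14,1): clear
  edge (14,1)–(23,0): clear
  edge (23,0)–(22,9): clear
  edge (22,9)–(16,7): clear
  edge (16,7)–(13,5): clear
  midpoint (25/2,13) outside
  → clear
Obstacle 3 [(0,18) (9,15) (11,24)]:
  edge (0,18)–(9,15): clear
  edge (9,15)–(11,24): clear
  edge (11,24)–(0,18): clear
  midpoint (25/2,13) outside
  → clear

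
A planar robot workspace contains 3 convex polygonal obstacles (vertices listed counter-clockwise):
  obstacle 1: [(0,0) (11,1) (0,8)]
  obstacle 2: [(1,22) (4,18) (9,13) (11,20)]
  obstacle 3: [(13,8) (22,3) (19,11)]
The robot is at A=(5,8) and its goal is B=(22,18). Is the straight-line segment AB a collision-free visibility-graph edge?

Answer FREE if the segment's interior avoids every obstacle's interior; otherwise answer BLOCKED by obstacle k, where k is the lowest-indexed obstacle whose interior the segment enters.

Obstacle 1 [(0,0) (11,1) (0,8)]:
  edge (0,0)–(11,1): clear
  edge (11,1)–(0,8): clear
  edge (0,8)–(0,0): clear
  midpoint (27/2,13) outside
  → clear
Obstacle 2 [(1,22) (4,18) (9,13) (11,20)]:
  edge (1,22)–(4,18): clear
  edge (4,18)–(9,13): clear
  edge (9,13)–(11,20): clear
  edge (11,20)–(1,22): clear
  midpoint (27/2,13) outside
  → clear
Obstacle 3 [(13,8) (22,3) (19,11)]:
  edge (13,8)–(22,3): clear
  edge (22,3)–(19,11): clear
  edge (19,11)–(13,8): clear
  midpoint (27/2,13) outside
  → clear

FREE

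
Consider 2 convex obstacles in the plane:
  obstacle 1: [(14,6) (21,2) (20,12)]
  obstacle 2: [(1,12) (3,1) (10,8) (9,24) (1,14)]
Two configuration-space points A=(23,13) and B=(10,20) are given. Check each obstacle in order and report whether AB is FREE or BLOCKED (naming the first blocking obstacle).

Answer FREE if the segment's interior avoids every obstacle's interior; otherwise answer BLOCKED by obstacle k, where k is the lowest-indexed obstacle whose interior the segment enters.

Obstacle 1 [(14,6) (21,2) (20,12)]:
  edge (14,6)–(21,2): clear
  edge (21,2)–(20,12): clear
  edge (20,12)–(14,6): clear
  midpoint (33/2,33/2) outside
  → clear
Obstacle 2 [(1,12) (3,1) (10,8) (9,24) (1,14)]:
  edge (1,12)–(3,1): clear
  edge (3,1)–(10,8): clear
  edge (10,8)–(9,24): clear
  edge (9,24)–(1,14): clear
  edge (1,14)–(1,12): clear
  midpoint (33/2,33/2) outside
  → clear

FREE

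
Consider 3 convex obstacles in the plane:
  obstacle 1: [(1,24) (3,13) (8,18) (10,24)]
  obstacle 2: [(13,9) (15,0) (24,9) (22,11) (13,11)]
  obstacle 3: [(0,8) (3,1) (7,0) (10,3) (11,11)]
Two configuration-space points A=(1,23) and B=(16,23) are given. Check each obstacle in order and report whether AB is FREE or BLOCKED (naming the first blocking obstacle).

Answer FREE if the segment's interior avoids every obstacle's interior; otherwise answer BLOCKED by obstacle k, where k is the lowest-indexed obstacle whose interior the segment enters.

Obstacle 1 [(1,24) (3,13) (8,18) (10,24)]:
  edge (1,24)–(3,13): crosses AB
  edge (3,13)–(8,18): clear
  edge (8,18)–(10,24): crosses AB
  edge (10,24)–(1,24): clear
  → BLOCKED
Obstacle 2 [(13,9) (15,0) (24,9) (22,11) (13,11)]:
  edge (13,9)–(15,0): clear
  edge (15,0)–(24,9): clear
  edge (24,9)–(22,11): clear
  edge (22,11)–(13,11): clear
  edge (13,11)–(13,9): clear
  midpoint (17/2,23) outside
  → clear
Obstacle 3 [(0,8) (3,1) (7,0) (10,3) (11,11)]:
  edge (0,8)–(3,1): clear
  edge (3,1)–(7,0): clear
  edge (7,0)–(10,3): clear
  edge (10,3)–(11,11): clear
  edge (11,11)–(0,8): clear
  midpoint (17/2,23) outside
  → clear

BLOCKED by obstacle 1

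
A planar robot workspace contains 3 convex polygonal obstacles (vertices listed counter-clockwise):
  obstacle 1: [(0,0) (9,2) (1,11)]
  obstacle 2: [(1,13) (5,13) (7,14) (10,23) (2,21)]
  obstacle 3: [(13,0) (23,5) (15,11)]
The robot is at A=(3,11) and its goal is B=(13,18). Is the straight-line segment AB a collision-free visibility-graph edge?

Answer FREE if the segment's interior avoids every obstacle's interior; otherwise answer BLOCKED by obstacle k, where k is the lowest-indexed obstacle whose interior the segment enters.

FREE

Obstacle 1 [(0,0) (9,2) (1,11)]:
  edge (0,0)–(9,2): clear
  edge (9,2)–(1,11): clear
  edge (1,11)–(0,0): clear
  midpoint (8,29/2) outside
  → clear
Obstacle 2 [(1,13) (5,13) (7,14) (10,23) (2,21)]:
  edge (1,13)–(5,13): clear
  edge (5,13)–(7,14): clear
  edge (7,14)–(10,23): clear
  edge (10,23)–(2,21): clear
  edge (2,21)–(1,13): clear
  midpoint (8,29/2) outside
  → clear
Obstacle 3 [(13,0) (23,5) (15,11)]:
  edge (13,0)–(23,5): clear
  edge (23,5)–(15,11): clear
  edge (15,11)–(13,0): clear
  midpoint (8,29/2) outside
  → clear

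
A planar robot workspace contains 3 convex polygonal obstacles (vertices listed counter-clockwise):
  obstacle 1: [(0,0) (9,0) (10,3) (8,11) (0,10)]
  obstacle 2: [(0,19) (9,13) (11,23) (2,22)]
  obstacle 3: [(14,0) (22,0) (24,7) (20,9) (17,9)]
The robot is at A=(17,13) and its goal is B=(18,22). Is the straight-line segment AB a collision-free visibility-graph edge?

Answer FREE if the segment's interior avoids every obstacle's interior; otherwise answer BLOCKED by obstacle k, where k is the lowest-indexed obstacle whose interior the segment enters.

FREE

Obstacle 1 [(0,0) (9,0) (10,3) (8,11) (0,10)]:
  edge (0,0)–(9,0): clear
  edge (9,0)–(10,3): clear
  edge (10,3)–(8,11): clear
  edge (8,11)–(0,10): clear
  edge (0,10)–(0,0): clear
  midpoint (35/2,35/2) outside
  → clear
Obstacle 2 [(0,19) (9,13) (11,23) (2,22)]:
  edge (0,19)–(9,13): clear
  edge (9,13)–(11,23): clear
  edge (11,23)–(2,22): clear
  edge (2,22)–(0,19): clear
  midpoint (35/2,35/2) outside
  → clear
Obstacle 3 [(14,0) (22,0) (24,7) (20,9) (17,9)]:
  edge (14,0)–(22,0): clear
  edge (22,0)–(24,7): clear
  edge (24,7)–(20,9): clear
  edge (20,9)–(17,9): clear
  edge (17,9)–(14,0): clear
  midpoint (35/2,35/2) outside
  → clear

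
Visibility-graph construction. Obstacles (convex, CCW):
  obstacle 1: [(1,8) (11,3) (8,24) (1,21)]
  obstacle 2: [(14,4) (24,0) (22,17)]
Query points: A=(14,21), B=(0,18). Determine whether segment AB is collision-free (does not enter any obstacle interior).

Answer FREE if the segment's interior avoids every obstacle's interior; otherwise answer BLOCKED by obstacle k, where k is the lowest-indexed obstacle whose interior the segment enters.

BLOCKED by obstacle 1

Obstacle 1 [(1,8) (11,3) (8,24) (1,21)]:
  edge (1,8)–(11,3): clear
  edge (11,3)–(8,24): crosses AB
  edge (8,24)–(1,21): clear
  edge (1,21)–(1,8): crosses AB
  → BLOCKED
Obstacle 2 [(14,4) (24,0) (22,17)]:
  edge (14,4)–(24,0): clear
  edge (24,0)–(22,17): clear
  edge (22,17)–(14,4): clear
  midpoint (7,39/2) outside
  → clear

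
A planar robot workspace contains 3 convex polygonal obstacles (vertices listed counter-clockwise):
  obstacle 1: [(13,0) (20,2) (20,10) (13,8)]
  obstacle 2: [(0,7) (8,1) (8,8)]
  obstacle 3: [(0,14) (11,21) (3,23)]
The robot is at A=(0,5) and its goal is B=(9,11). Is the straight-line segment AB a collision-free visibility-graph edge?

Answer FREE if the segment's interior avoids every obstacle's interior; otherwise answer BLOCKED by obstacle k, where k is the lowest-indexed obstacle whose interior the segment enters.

BLOCKED by obstacle 2

Obstacle 1 [(13,0) (20,2) (20,10) (13,8)]:
  edge (13,0)–(20,2): clear
  edge (20,2)–(20,10): clear
  edge (20,10)–(13,8): clear
  edge (13,8)–(13,0): clear
  midpoint (9/2,8) outside
  → clear
Obstacle 2 [(0,7) (8,1) (8,8)]:
  edge (0,7)–(8,1): crosses AB
  edge (8,1)–(8,8): clear
  edge (8,8)–(0,7): crosses AB
  → BLOCKED
Obstacle 3 [(0,14) (11,21) (3,23)]:
  edge (0,14)–(11,21): clear
  edge (11,21)–(3,23): clear
  edge (3,23)–(0,14): clear
  midpoint (9/2,8) outside
  → clear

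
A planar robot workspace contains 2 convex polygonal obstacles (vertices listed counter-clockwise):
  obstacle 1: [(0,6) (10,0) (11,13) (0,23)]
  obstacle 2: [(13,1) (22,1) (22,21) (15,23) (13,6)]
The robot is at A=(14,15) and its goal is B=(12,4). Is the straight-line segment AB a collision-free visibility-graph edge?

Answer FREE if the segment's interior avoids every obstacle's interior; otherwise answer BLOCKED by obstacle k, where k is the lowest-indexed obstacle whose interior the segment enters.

Obstacle 1 [(0,6) (10,0) (11,13) (0,23)]:
  edge (0,6)–(10,0): clear
  edge (10,0)–(11,13): clear
  edge (11,13)–(0,23): clear
  edge (0,23)–(0,6): clear
  midpoint (13,19/2) outside
  → clear
Obstacle 2 [(13,1) (22,1) (22,21) (15,23) (13,6)]:
  edge (13,1)–(22,1): clear
  edge (22,1)–(22,21): clear
  edge (22,21)–(15,23): clear
  edge (15,23)–(13,6): clear
  edge (13,6)–(13,1): clear
  midpoint (13,19/2) outside
  → clear

FREE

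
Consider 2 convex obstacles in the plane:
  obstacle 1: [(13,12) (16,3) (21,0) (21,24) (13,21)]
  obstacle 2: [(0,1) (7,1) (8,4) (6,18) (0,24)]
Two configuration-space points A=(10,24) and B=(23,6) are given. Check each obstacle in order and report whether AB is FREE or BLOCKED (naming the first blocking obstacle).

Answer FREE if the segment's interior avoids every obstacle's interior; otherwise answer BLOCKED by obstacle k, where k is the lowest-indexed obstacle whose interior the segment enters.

Obstacle 1 [(13,12) (16,3) (21,0) (21,24) (13,21)]:
  edge (13,12)–(16,3): clear
  edge (16,3)–(21,0): clear
  edge (21,0)–(21,24): crosses AB
  edge (21,24)–(13,21): clear
  edge (13,21)–(13,12): crosses AB
  → BLOCKED
Obstacle 2 [(0,1) (7,1) (8,4) (6,18) (0,24)]:
  edge (0,1)–(7,1): clear
  edge (7,1)–(8,4): clear
  edge (8,4)–(6,18): clear
  edge (6,18)–(0,24): clear
  edge (0,24)–(0,1): clear
  midpoint (33/2,15) outside
  → clear

BLOCKED by obstacle 1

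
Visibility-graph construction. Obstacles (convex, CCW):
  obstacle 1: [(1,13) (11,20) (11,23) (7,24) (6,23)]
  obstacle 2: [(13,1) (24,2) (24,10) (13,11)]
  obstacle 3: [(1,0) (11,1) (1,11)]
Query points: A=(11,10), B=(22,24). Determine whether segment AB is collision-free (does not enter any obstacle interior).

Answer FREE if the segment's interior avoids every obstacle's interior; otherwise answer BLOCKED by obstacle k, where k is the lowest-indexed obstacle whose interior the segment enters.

Obstacle 1 [(1,13) (11,20) (11,23) (7,24) (6,23)]:
  edge (1,13)–(11,20): clear
  edge (11,20)–(11,23): clear
  edge (11,23)–(7,24): clear
  edge (7,24)–(6,23): clear
  edge (6,23)–(1,13): clear
  midpoint (33/2,17) outside
  → clear
Obstacle 2 [(13,1) (24,2) (24,10) (13,11)]:
  edge (13,1)–(24,2): clear
  edge (24,2)–(24,10): clear
  edge (24,10)–(13,11): clear
  edge (13,11)–(13,1): clear
  midpoint (33/2,17) outside
  → clear
Obstacle 3 [(1,0) (11,1) (1,11)]:
  edge (1,0)–(11,1): clear
  edge (11,1)–(1,11): clear
  edge (1,11)–(1,0): clear
  midpoint (33/2,17) outside
  → clear

FREE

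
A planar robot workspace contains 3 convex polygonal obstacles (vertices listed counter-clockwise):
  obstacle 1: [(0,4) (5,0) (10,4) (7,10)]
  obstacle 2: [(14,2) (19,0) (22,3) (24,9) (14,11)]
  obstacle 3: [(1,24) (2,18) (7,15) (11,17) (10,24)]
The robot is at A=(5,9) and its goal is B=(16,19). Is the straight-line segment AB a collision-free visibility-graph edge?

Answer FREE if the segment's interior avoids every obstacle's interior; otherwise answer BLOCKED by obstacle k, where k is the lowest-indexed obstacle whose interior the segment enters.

Obstacle 1 [(0,4) (5,0) (10,4) (7,10)]:
  edge (0,4)–(5,0): clear
  edge (5,0)–(10,4): clear
  edge (10,4)–(7,10): clear
  edge (7,10)–(0,4): clear
  midpoint (21/2,14) outside
  → clear
Obstacle 2 [(14,2) (19,0) (22,3) (24,9) (14,11)]:
  edge (14,2)–(19,0): clear
  edge (19,0)–(22,3): clear
  edge (22,3)–(24,9): clear
  edge (24,9)–(14,11): clear
  edge (14,11)–(14,2): clear
  midpoint (21/2,14) outside
  → clear
Obstacle 3 [(1,24) (2,18) (7,15) (11,17) (10,24)]:
  edge (1,24)–(2,18): clear
  edge (2,18)–(7,15): clear
  edge (7,15)–(11,17): clear
  edge (11,17)–(10,24): clear
  edge (10,24)–(1,24): clear
  midpoint (21/2,14) outside
  → clear

FREE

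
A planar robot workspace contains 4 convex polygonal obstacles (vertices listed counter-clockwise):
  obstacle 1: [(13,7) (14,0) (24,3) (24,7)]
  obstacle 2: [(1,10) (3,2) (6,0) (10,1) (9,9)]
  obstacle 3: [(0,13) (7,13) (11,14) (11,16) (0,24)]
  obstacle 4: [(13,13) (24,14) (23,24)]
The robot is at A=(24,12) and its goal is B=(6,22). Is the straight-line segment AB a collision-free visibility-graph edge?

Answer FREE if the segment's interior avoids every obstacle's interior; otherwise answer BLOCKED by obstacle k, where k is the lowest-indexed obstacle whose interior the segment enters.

BLOCKED by obstacle 4

Obstacle 1 [(13,7) (14,0) (24,3) (24,7)]:
  edge (13,7)–(14,0): clear
  edge (14,0)–(24,3): clear
  edge (24,3)–(24,7): clear
  edge (24,7)–(13,7): clear
  midpoint (15,17) outside
  → clear
Obstacle 2 [(1,10) (3,2) (6,0) (10,1) (9,9)]:
  edge (1,10)–(3,2): clear
  edge (3,2)–(6,0): clear
  edge (6,0)–(10,1): clear
  edge (10,1)–(9,9): clear
  edge (9,9)–(1,10): clear
  midpoint (15,17) outside
  → clear
Obstacle 3 [(0,13) (7,13) (11,14) (11,16) (0,24)]:
  edge (0,13)–(7,13): clear
  edge (7,13)–(11,14): clear
  edge (11,14)–(11,16): clear
  edge (11,16)–(0,24): clear
  edge (0,24)–(0,13): clear
  midpoint (15,17) outside
  → clear
Obstacle 4 [(13,13) (24,14) (23,24)]:
  edge (13,13)–(24,14): crosses AB
  edge (24,14)–(23,24): clear
  edge (23,24)–(13,13): crosses AB
  → BLOCKED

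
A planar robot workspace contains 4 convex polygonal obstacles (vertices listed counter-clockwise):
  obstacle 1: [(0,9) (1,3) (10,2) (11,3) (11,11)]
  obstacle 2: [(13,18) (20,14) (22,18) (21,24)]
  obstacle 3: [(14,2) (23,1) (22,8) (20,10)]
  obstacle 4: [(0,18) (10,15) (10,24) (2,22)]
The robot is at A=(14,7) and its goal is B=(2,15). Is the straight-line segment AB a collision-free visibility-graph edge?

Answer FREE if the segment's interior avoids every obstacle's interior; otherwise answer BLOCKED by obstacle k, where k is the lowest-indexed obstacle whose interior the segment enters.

Obstacle 1 [(0,9) (1,3) (10,2) (11,3) (11,11)]:
  edge (0,9)–(1,3): clear
  edge (1,3)–(10,2): clear
  edge (10,2)–(11,3): clear
  edge (11,3)–(11,11): crosses AB
  edge (11,11)–(0,9): crosses AB
  → BLOCKED
Obstacle 2 [(13,18) (20,14) (22,18) (21,24)]:
  edge (13,18)–(20,14): clear
  edge (20,14)–(22,18): clear
  edge (22,18)–(21,24): clear
  edge (21,24)–(13,18): clear
  midpoint (8,11) outside
  → clear
Obstacle 3 [(14,2) (23,1) (22,8) (20,10)]:
  edge (14,2)–(23,1): clear
  edge (23,1)–(22,8): clear
  edge (22,8)–(20,10): clear
  edge (20,10)–(14,2): clear
  midpoint (8,11) outside
  → clear
Obstacle 4 [(0,18) (10,15) (10,24) (2,22)]:
  edge (0,18)–(10,15): clear
  edge (10,15)–(10,24): clear
  edge (10,24)–(2,22): clear
  edge (2,22)–(0,18): clear
  midpoint (8,11) outside
  → clear

BLOCKED by obstacle 1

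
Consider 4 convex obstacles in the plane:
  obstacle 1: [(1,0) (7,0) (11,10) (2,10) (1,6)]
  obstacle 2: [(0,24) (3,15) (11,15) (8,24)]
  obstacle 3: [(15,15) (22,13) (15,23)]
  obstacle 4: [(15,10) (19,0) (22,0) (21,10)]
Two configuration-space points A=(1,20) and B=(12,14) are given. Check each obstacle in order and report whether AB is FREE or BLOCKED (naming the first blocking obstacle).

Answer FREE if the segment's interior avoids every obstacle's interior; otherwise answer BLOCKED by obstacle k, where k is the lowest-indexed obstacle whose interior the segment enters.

BLOCKED by obstacle 2

Obstacle 1 [(1,0) (7,0) (11,10) (2,10) (1,6)]:
  edge (1,0)–(7,0): clear
  edge (7,0)–(11,10): clear
  edge (11,10)–(2,10): clear
  edge (2,10)–(1,6): clear
  edge (1,6)–(1,0): clear
  midpoint (13/2,17) outside
  → clear
Obstacle 2 [(0,24) (3,15) (11,15) (8,24)]:
  edge (0,24)–(3,15): crosses AB
  edge (3,15)–(11,15): crosses AB
  edge (11,15)–(8,24): clear
  edge (8,24)–(0,24): clear
  → BLOCKED
Obstacle 3 [(15,15) (22,13) (15,23)]:
  edge (15,15)–(22,13): clear
  edge (22,13)–(15,23): clear
  edge (15,23)–(15,15): clear
  midpoint (13/2,17) outside
  → clear
Obstacle 4 [(15,10) (19,0) (22,0) (21,10)]:
  edge (15,10)–(19,0): clear
  edge (19,0)–(22,0): clear
  edge (22,0)–(21,10): clear
  edge (21,10)–(15,10): clear
  midpoint (13/2,17) outside
  → clear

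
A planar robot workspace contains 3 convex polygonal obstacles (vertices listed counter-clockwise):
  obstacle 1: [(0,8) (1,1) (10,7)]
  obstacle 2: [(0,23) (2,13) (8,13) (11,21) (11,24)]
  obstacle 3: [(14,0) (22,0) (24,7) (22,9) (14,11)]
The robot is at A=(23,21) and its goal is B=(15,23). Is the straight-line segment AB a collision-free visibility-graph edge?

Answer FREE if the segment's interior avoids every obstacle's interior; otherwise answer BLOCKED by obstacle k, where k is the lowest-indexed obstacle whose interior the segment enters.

FREE

Obstacle 1 [(0,8) (1,1) (10,7)]:
  edge (0,8)–(1,1): clear
  edge (1,1)–(10,7): clear
  edge (10,7)–(0,8): clear
  midpoint (19,22) outside
  → clear
Obstacle 2 [(0,23) (2,13) (8,13) (11,21) (11,24)]:
  edge (0,23)–(2,13): clear
  edge (2,13)–(8,13): clear
  edge (8,13)–(11,21): clear
  edge (11,21)–(11,24): clear
  edge (11,24)–(0,23): clear
  midpoint (19,22) outside
  → clear
Obstacle 3 [(14,0) (22,0) (24,7) (22,9) (14,11)]:
  edge (14,0)–(22,0): clear
  edge (22,0)–(24,7): clear
  edge (24,7)–(22,9): clear
  edge (22,9)–(14,11): clear
  edge (14,11)–(14,0): clear
  midpoint (19,22) outside
  → clear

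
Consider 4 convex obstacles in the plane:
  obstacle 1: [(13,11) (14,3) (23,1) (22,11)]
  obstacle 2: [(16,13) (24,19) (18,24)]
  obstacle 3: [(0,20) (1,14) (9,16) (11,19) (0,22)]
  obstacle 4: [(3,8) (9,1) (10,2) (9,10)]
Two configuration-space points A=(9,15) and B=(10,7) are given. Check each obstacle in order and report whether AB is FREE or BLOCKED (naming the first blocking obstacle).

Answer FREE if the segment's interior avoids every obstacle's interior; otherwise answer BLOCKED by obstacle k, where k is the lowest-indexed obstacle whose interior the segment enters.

Obstacle 1 [(13,11) (14,3) (23,1) (22,11)]:
  edge (13,11)–(14,3): clear
  edge (14,3)–(23,1): clear
  edge (23,1)–(22,11): clear
  edge (22,11)–(13,11): clear
  midpoint (19/2,11) outside
  → clear
Obstacle 2 [(16,13) (24,19) (18,24)]:
  edge (16,13)–(24,19): clear
  edge (24,19)–(18,24): clear
  edge (18,24)–(16,13): clear
  midpoint (19/2,11) outside
  → clear
Obstacle 3 [(0,20) (1,14) (9,16) (11,19) (0,22)]:
  edge (0,20)–(1,14): clear
  edge (1,14)–(9,16): clear
  edge (9,16)–(11,19): clear
  edge (11,19)–(0,22): clear
  edge (0,22)–(0,20): clear
  midpoint (19/2,11) outside
  → clear
Obstacle 4 [(3,8) (9,1) (10,2) (9,10)]:
  edge (3,8)–(9,1): clear
  edge (9,1)–(10,2): clear
  edge (10,2)–(9,10): clear
  edge (9,10)–(3,8): clear
  midpoint (19/2,11) outside
  → clear

FREE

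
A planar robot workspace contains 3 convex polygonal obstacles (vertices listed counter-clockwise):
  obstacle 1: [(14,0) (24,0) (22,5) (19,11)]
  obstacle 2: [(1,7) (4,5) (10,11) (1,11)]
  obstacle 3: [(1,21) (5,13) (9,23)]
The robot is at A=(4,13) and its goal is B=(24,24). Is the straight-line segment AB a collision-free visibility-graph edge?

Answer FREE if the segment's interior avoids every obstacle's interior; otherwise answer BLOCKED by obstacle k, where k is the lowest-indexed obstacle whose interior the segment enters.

BLOCKED by obstacle 3

Obstacle 1 [(14,0) (24,0) (22,5) (19,11)]:
  edge (14,0)–(24,0): clear
  edge (24,0)–(22,5): clear
  edge (22,5)–(19,11): clear
  edge (19,11)–(14,0): clear
  midpoint (14,37/2) outside
  → clear
Obstacle 2 [(1,7) (4,5) (10,11) (1,11)]:
  edge (1,7)–(4,5): clear
  edge (4,5)–(10,11): clear
  edge (10,11)–(1,11): clear
  edge (1,11)–(1,7): clear
  midpoint (14,37/2) outside
  → clear
Obstacle 3 [(1,21) (5,13) (9,23)]:
  edge (1,21)–(5,13): crosses AB
  edge (5,13)–(9,23): crosses AB
  edge (9,23)–(1,21): clear
  → BLOCKED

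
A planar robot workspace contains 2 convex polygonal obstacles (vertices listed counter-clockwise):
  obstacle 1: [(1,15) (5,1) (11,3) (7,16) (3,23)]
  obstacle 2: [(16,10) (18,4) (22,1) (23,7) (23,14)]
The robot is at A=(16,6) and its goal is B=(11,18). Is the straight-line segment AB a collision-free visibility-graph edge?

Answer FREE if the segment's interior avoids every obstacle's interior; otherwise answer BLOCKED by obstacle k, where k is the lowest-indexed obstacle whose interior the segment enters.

FREE

Obstacle 1 [(1,15) (5,1) (11,3) (7,16) (3,23)]:
  edge (1,15)–(5,1): clear
  edge (5,1)–(11,3): clear
  edge (11,3)–(7,16): clear
  edge (7,16)–(3,23): clear
  edge (3,23)–(1,15): clear
  midpoint (27/2,12) outside
  → clear
Obstacle 2 [(16,10) (18,4) (22,1) (23,7) (23,14)]:
  edge (16,10)–(18,4): clear
  edge (18,4)–(22,1): clear
  edge (22,1)–(23,7): clear
  edge (23,7)–(23,14): clear
  edge (23,14)–(16,10): clear
  midpoint (27/2,12) outside
  → clear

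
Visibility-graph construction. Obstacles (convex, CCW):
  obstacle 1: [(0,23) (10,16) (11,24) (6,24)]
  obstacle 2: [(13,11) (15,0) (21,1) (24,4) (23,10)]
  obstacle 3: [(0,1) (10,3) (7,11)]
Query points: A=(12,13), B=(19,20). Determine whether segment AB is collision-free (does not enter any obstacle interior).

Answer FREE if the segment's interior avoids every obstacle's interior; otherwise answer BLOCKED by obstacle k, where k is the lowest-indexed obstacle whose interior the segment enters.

Obstacle 1 [(0,23) (10,16) (11,24) (6,24)]:
  edge (0,23)–(10,16): clear
  edge (10,16)–(11,24): clear
  edge (11,24)–(6,24): clear
  edge (6,24)–(0,23): clear
  midpoint (31/2,33/2) outside
  → clear
Obstacle 2 [(13,11) (15,0) (21,1) (24,4) (23,10)]:
  edge (13,11)–(15,0): clear
  edge (15,0)–(21,1): clear
  edge (21,1)–(24,4): clear
  edge (24,4)–(23,10): clear
  edge (23,10)–(13,11): clear
  midpoint (31/2,33/2) outside
  → clear
Obstacle 3 [(0,1) (10,3) (7,11)]:
  edge (0,1)–(10,3): clear
  edge (10,3)–(7,11): clear
  edge (7,11)–(0,1): clear
  midpoint (31/2,33/2) outside
  → clear

FREE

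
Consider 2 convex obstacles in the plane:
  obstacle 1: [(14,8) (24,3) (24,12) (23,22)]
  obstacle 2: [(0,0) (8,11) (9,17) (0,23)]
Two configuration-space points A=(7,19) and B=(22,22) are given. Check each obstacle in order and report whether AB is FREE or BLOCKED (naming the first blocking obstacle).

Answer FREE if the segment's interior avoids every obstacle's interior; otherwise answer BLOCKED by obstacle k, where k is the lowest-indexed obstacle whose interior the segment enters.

Obstacle 1 [(14,8) (24,3) (24,12) (23,22)]:
  edge (14,8)–(24,3): clear
  edge (24,3)–(24,12): clear
  edge (24,12)–(23,22): clear
  edge (23,22)–(14,8): clear
  midpoint (29/2,41/2) outside
  → clear
Obstacle 2 [(0,0) (8,11) (9,17) (0,23)]:
  edge (0,0)–(8,11): clear
  edge (8,11)–(9,17): clear
  edge (9,17)–(0,23): clear
  edge (0,23)–(0,0): clear
  midpoint (29/2,41/2) outside
  → clear

FREE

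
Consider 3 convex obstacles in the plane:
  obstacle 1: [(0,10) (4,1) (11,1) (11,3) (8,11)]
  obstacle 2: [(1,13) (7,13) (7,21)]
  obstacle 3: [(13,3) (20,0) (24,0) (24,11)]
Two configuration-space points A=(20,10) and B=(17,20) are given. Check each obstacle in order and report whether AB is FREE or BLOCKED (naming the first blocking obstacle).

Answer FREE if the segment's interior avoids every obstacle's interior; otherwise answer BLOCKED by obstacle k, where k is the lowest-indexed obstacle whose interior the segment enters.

Obstacle 1 [(0,10) (4,1) (11,1) (11,3) (8,11)]:
  edge (0,10)–(4,1): clear
  edge (4,1)–(11,1): clear
  edge (11,1)–(11,3): clear
  edge (11,3)–(8,11): clear
  edge (8,11)–(0,10): clear
  midpoint (37/2,15) outside
  → clear
Obstacle 2 [(1,13) (7,13) (7,21)]:
  edge (1,13)–(7,13): clear
  edge (7,13)–(7,21): clear
  edge (7,21)–(1,13): clear
  midpoint (37/2,15) outside
  → clear
Obstacle 3 [(13,3) (20,0) (24,0) (24,11)]:
  edge (13,3)–(20,0): clear
  edge (20,0)–(24,0): clear
  edge (24,0)–(24,11): clear
  edge (24,11)–(13,3): clear
  midpoint (37/2,15) outside
  → clear

FREE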